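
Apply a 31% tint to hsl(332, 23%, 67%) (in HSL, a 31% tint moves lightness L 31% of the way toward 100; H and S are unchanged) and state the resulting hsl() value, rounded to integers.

hsl(332, 23%, 77%)

L moves 31% from 67 toward 100: 67 + 10.23 = 77.23 → 77.
H and S are unchanged.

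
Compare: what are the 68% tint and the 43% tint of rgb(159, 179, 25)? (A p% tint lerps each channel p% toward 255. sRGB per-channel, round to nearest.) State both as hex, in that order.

#E0E7B5, #C8D47C

68% tint:
  R: 159 + 0.68×(255−159) = 159 + 65.28 = 224.28 → 224
  G: 179 + 0.68×(255−179) = 179 + 51.68 = 230.68 → 231
  B: 25 + 156.4 = 181.4 → 181
  → #E0E7B5
43% tint:
  R: 159 + 41.28 = 200.28 → 200
  G: 179 + 0.43×(255−179) = 179 + 32.68 = 211.68 → 212
  B: 25 + 98.9 = 123.9 → 124
  → #C8D47C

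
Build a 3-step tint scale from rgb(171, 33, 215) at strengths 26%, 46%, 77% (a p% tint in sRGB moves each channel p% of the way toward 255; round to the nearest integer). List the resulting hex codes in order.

#C15BE1, #D287E9, #ECCCF6

26%: (171 + 21.84 = 192.84→193, 33 + 57.72 = 90.72→91, 215 + 10.4 = 225.4→225) → #C15BE1
46%: (171 + 38.64 = 209.64→210, 33 + 102.12 = 135.12→135, 215 + 18.4 = 233.4→233) → #D287E9
77%: (171 + 64.68 = 235.68→236, 33 + 170.94 = 203.94→204, 215 + 30.8 = 245.8→246) → #ECCCF6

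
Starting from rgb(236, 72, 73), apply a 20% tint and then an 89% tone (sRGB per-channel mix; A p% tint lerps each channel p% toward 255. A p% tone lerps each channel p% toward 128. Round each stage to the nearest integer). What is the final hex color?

Per channel, c → c + 0.2(255 − c):
  R: 236 + 3.8 = 239.8 → 240
  G: 72 + 0.2×(255−72) = 72 + 36.6 = 108.6 → 109
  B: 73 + 36.4 = 109.4 → 109
After the tint: rgb(240, 109, 109) = #F06D6D.
Per channel, c → c + 0.89(128 − c):
  R: 240 − 99.68 = 140.32 → 140
  G: 109 + 0.89×(128−109) = 109 + 16.91 = 125.91 → 126
  B: 109 + 0.89×(128−109) = 109 + 16.91 = 125.91 → 126
rgb(140, 126, 126) = #8C7E7E.

#8C7E7E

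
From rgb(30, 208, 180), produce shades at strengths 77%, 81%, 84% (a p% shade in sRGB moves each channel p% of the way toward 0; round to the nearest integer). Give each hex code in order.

77%: (30 − 23.1 = 6.9→7, 208 − 160.16 = 47.84→48, 180 − 138.6 = 41.4→41) → #073029
81%: (30 − 24.3 = 5.7→6, 208 − 168.48 = 39.52→40, 180 − 145.8 = 34.2→34) → #062822
84%: (30 − 25.2 = 4.8→5, 208 − 174.72 = 33.28→33, 180 − 151.2 = 28.8→29) → #05211D

#073029, #062822, #05211D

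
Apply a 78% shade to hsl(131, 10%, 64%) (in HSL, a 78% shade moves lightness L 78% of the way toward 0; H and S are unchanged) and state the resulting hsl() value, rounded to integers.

hsl(131, 10%, 14%)

L moves 78% from 64 toward 0: 64 − 49.92 = 14.08 → 14.
H and S are unchanged.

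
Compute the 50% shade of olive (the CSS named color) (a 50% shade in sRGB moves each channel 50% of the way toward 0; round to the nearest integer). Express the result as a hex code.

CSS olive is rgb(128, 128, 0).
Lerp each channel 50% toward 0:
  R: 128 + 0.5×(0−128) = 128 − 64 = 64 → 64
  G: 128 + 0.5×(0−128) = 128 − 64 = 64 → 64
  B: 0 + 0 = 0 → 0
rgb(64, 64, 0) = #404000.

#404000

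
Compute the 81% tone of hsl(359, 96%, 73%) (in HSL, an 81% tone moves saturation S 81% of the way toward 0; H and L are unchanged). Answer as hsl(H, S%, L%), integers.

S moves 81% from 96 toward 0: 96 − 77.76 = 18.24 → 18.
H and L are unchanged.

hsl(359, 18%, 73%)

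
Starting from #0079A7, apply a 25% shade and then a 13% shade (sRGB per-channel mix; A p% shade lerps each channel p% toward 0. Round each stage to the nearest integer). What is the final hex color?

#004F6D

#0079A7 is rgb(0, 121, 167).
A 25% shade moves each channel 25% toward 0:
  R: 0 + 0 = 0 → 0
  G: 121 + 0.25×(0−121) = 121 − 30.25 = 90.75 → 91
  B: 167 − 41.75 = 125.25 → 125
After the shade: rgb(0, 91, 125) = #005B7D.
A 13% shade moves each channel 13% toward 0:
  R: 0 + 0.13×(0−0) = 0 + 0 = 0 → 0
  G: 91 − 11.83 = 79.17 → 79
  B: 125 − 16.25 = 108.75 → 109
rgb(0, 79, 109) = #004F6D.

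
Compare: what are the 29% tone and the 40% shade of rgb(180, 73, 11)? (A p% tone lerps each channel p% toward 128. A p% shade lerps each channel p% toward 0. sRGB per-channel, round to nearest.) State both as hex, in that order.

#A5592D, #6C2C07

29% tone:
  R: 180 + 0.29×(128−180) = 180 − 15.08 = 164.92 → 165
  G: 73 + 0.29×(128−73) = 73 + 15.95 = 88.95 → 89
  B: 11 + 0.29×(128−11) = 11 + 33.93 = 44.93 → 45
  → #A5592D
40% shade:
  R: 180 − 72 = 108 → 108
  G: 73 − 29.2 = 43.8 → 44
  B: 11 + 0.4×(0−11) = 11 − 4.4 = 6.6 → 7
  → #6C2C07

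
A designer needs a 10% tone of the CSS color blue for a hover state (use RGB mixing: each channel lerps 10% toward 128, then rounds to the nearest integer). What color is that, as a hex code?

CSS blue is rgb(0, 0, 255).
A 10% tone moves each channel 10% toward 128:
  R: 0 + 0.1×(128−0) = 0 + 12.8 = 12.8 → 13
  G: 0 + 12.8 = 12.8 → 13
  B: 255 − 12.7 = 242.3 → 242
rgb(13, 13, 242) = #0D0DF2.

#0D0DF2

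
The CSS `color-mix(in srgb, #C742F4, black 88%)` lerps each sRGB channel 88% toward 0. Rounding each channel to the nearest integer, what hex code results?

#C742F4 is rgb(199, 66, 244).
Lerp each channel 88% toward 0:
  R: 199 + 0.88×(0−199) = 199 − 175.12 = 23.88 → 24
  G: 66 + 0.88×(0−66) = 66 − 58.08 = 7.92 → 8
  B: 244 + 0.88×(0−244) = 244 − 214.72 = 29.28 → 29
rgb(24, 8, 29) = #18081D.

#18081D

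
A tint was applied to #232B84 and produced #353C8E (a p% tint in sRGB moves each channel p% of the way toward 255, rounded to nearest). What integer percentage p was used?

#232B84 is rgb(35, 43, 132); #353C8E is rgb(53, 60, 142).
On the R channel (widest range): 53 ≈ 35 + (p/100)(255 − 35), so p ≈ 100×(53 − 35)/(255 − 35) = 1800/220 = 8.18.
p = 8 reproduces all three channels after rounding.

8%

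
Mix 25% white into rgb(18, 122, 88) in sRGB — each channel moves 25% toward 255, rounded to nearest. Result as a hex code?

#4D9B82

Lerp each channel 25% toward 255:
  R: 18 + 0.25×(255−18) = 18 + 59.25 = 77.25 → 77
  G: 122 + 0.25×(255−122) = 122 + 33.25 = 155.25 → 155
  B: 88 + 0.25×(255−88) = 88 + 41.75 = 129.75 → 130
rgb(77, 155, 130) = #4D9B82.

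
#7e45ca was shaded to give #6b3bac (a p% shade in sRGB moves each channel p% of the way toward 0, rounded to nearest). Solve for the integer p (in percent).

15%

#7e45ca is rgb(126, 69, 202); #6b3bac is rgb(107, 59, 172).
On the B channel (widest range): 172 ≈ 202 + (p/100)(0 − 202), so p ≈ 100×(172 − 202)/(0 − 202) = -3000/-202 = 14.85.
p = 15 reproduces all three channels after rounding.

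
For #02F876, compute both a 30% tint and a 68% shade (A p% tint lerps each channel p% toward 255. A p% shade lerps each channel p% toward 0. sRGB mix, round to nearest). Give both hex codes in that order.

#4EFA9F, #014F26

#02F876 is rgb(2, 248, 118).
30% tint:
  R: 2 + 0.3×(255−2) = 2 + 75.9 = 77.9 → 78
  G: 248 + 0.3×(255−248) = 248 + 2.1 = 250.1 → 250
  B: 118 + 41.1 = 159.1 → 159
  → #4EFA9F
68% shade:
  R: 2 − 1.36 = 0.64 → 1
  G: 248 − 168.64 = 79.36 → 79
  B: 118 + 0.68×(0−118) = 118 − 80.24 = 37.76 → 38
  → #014F26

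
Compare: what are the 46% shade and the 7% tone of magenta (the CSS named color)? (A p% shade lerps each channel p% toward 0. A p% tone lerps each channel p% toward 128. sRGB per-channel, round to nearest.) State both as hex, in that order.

#8a008a, #f609f6

CSS magenta is rgb(255, 0, 255).
46% shade:
  R: 255 − 117.3 = 137.7 → 138
  G: 0 + 0 = 0 → 0
  B: 255 − 117.3 = 137.7 → 138
  → #8a008a
7% tone:
  R: 255 − 8.89 = 246.11 → 246
  G: 0 + 0.07×(128−0) = 0 + 8.96 = 8.96 → 9
  B: 255 − 8.89 = 246.11 → 246
  → #f609f6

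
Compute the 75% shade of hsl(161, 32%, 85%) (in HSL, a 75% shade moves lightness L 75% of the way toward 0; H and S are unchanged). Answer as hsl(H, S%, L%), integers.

L moves 75% from 85 toward 0: 85 − 63.75 = 21.25 → 21.
H and S are unchanged.

hsl(161, 32%, 21%)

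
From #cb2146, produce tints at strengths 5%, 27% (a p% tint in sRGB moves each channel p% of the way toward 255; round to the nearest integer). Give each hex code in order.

#cb2146 is rgb(203, 33, 70).
5%: (203 + 2.6 = 205.6→206, 33 + 11.1 = 44.1→44, 70 + 9.25 = 79.25→79) → #ce2c4f
27%: (203 + 14.04 = 217.04→217, 33 + 59.94 = 92.94→93, 70 + 49.95 = 119.95→120) → #d95d78

#ce2c4f, #d95d78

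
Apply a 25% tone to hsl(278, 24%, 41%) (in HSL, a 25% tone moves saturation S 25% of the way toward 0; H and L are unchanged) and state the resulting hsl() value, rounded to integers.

S moves 25% from 24 toward 0: 24 − 6 = 18 → 18.
H and L are unchanged.

hsl(278, 18%, 41%)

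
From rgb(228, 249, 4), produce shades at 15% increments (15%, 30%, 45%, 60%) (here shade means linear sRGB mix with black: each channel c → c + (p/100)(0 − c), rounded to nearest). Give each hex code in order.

15%: (228 − 34.2 = 193.8→194, 249 − 37.35 = 211.65→212, 4 − 0.6 = 3.4→3) → #C2D403
30%: (228 − 68.4 = 159.6→160, 249 − 74.7 = 174.3→174, 4 − 1.2 = 2.8→3) → #A0AE03
45%: (228 − 102.6 = 125.4→125, 249 − 112.05 = 136.95→137, 4 − 1.8 = 2.2→2) → #7D8902
60%: (228 − 136.8 = 91.2→91, 249 − 149.4 = 99.6→100, 4 − 2.4 = 1.6→2) → #5B6402

#C2D403, #A0AE03, #7D8902, #5B6402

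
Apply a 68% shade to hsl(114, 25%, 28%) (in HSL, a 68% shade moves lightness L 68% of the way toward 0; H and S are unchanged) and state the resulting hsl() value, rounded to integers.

hsl(114, 25%, 9%)

L moves 68% from 28 toward 0: 28 − 19.04 = 8.96 → 9.
H and S are unchanged.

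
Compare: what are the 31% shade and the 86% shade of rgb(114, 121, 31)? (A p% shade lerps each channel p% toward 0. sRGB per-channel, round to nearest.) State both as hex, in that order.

31% shade:
  R: 114 + 0.31×(0−114) = 114 − 35.34 = 78.66 → 79
  G: 121 + 0.31×(0−121) = 121 − 37.51 = 83.49 → 83
  B: 31 − 9.61 = 21.39 → 21
  → #4F5315
86% shade:
  R: 114 + 0.86×(0−114) = 114 − 98.04 = 15.96 → 16
  G: 121 − 104.06 = 16.94 → 17
  B: 31 − 26.66 = 4.34 → 4
  → #101104

#4F5315, #101104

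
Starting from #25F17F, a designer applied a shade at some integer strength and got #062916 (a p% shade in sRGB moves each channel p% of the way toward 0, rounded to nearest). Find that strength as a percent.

83%

#25F17F is rgb(37, 241, 127); #062916 is rgb(6, 41, 22).
On the G channel (widest range): 41 ≈ 241 + (p/100)(0 − 241), so p ≈ 100×(41 − 241)/(0 − 241) = -20000/-241 = 82.99.
p = 83 reproduces all three channels after rounding.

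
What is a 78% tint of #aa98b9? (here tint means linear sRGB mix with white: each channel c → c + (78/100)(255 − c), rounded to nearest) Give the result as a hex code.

#aa98b9 is rgb(170, 152, 185).
Per channel, c → c + 0.78(255 − c):
  R: 170 + 66.3 = 236.3 → 236
  G: 152 + 80.34 = 232.34 → 232
  B: 185 + 0.78×(255−185) = 185 + 54.6 = 239.6 → 240
rgb(236, 232, 240) = #ece8f0.

#ece8f0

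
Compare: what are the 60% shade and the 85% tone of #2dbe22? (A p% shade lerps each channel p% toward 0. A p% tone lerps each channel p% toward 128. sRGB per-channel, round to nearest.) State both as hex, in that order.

#2dbe22 is rgb(45, 190, 34).
60% shade:
  R: 45 − 27 = 18 → 18
  G: 190 − 114 = 76 → 76
  B: 34 + 0.6×(0−34) = 34 − 20.4 = 13.6 → 14
  → #124c0e
85% tone:
  R: 45 + 0.85×(128−45) = 45 + 70.55 = 115.55 → 116
  G: 190 + 0.85×(128−190) = 190 − 52.7 = 137.3 → 137
  B: 34 + 0.85×(128−34) = 34 + 79.9 = 113.9 → 114
  → #748972

#124c0e, #748972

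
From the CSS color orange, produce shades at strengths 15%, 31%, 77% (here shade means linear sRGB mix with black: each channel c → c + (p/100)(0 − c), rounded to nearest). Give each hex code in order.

CSS orange is rgb(255, 165, 0).
15%: (255 − 38.25 = 216.75→217, 165 − 24.75 = 140.25→140, 0→0) → #d98c00
31%: (255 − 79.05 = 175.95→176, 165 − 51.15 = 113.85→114, 0→0) → #b07200
77%: (255 − 196.35 = 58.65→59, 165 − 127.05 = 37.95→38, 0→0) → #3b2600

#d98c00, #b07200, #3b2600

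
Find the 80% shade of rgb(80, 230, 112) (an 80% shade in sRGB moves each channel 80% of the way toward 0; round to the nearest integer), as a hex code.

#102e16

Per channel, c → c + 0.8(0 − c):
  R: 80 + 0.8×(0−80) = 80 − 64 = 16 → 16
  G: 230 − 184 = 46 → 46
  B: 112 + 0.8×(0−112) = 112 − 89.6 = 22.4 → 22
rgb(16, 46, 22) = #102e16.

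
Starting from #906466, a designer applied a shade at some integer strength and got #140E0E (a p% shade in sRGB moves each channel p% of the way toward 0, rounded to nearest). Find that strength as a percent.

86%

#906466 is rgb(144, 100, 102); #140E0E is rgb(20, 14, 14).
On the R channel (widest range): 20 ≈ 144 + (p/100)(0 − 144), so p ≈ 100×(20 − 144)/(0 − 144) = -12400/-144 = 86.11.
p = 86 reproduces all three channels after rounding.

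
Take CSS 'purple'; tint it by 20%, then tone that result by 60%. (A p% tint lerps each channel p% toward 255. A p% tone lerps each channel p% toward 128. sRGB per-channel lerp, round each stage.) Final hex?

CSS purple is rgb(128, 0, 128).
Per channel, c → c + 0.2(255 − c):
  R: 128 + 0.2×(255−128) = 128 + 25.4 = 153.4 → 153
  G: 0 + 51 = 51 → 51
  B: 128 + 0.2×(255−128) = 128 + 25.4 = 153.4 → 153
After the tint: rgb(153, 51, 153) = #993399.
Per channel, c → c + 0.6(128 − c):
  R: 153 − 15 = 138 → 138
  G: 51 + 0.6×(128−51) = 51 + 46.2 = 97.2 → 97
  B: 153 + 0.6×(128−153) = 153 − 15 = 138 → 138
rgb(138, 97, 138) = #8A618A.

#8A618A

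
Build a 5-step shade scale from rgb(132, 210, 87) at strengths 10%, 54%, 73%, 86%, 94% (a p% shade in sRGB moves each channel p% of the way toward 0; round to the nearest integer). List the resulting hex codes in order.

#77BD4E, #3D6128, #243917, #121D0C, #080D05

10%: (132 − 13.2 = 118.8→119, 210 − 21 = 189→189, 87 − 8.7 = 78.3→78) → #77BD4E
54%: (132 − 71.28 = 60.72→61, 210 − 113.4 = 96.6→97, 87 − 46.98 = 40.02→40) → #3D6128
73%: (132 − 96.36 = 35.64→36, 210 − 153.3 = 56.7→57, 87 − 63.51 = 23.49→23) → #243917
86%: (132 − 113.52 = 18.48→18, 210 − 180.6 = 29.4→29, 87 − 74.82 = 12.18→12) → #121D0C
94%: (132 − 124.08 = 7.92→8, 210 − 197.4 = 12.6→13, 87 − 81.78 = 5.22→5) → #080D05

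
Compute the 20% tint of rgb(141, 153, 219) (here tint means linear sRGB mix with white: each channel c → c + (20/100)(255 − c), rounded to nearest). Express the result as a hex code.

Lerp each channel 20% toward 255:
  R: 141 + 0.2×(255−141) = 141 + 22.8 = 163.8 → 164
  G: 153 + 0.2×(255−153) = 153 + 20.4 = 173.4 → 173
  B: 219 + 7.2 = 226.2 → 226
rgb(164, 173, 226) = #A4ADE2.

#A4ADE2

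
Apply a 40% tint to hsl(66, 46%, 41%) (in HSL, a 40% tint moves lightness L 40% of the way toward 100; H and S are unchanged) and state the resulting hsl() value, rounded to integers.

hsl(66, 46%, 65%)

L moves 40% from 41 toward 100: 41 + 23.6 = 64.6 → 65.
H and S are unchanged.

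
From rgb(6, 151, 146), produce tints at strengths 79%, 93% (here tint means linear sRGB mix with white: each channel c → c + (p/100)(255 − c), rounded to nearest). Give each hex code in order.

79%: (6 + 196.71 = 202.71→203, 151 + 82.16 = 233.16→233, 146 + 86.11 = 232.11→232) → #cbe9e8
93%: (6 + 231.57 = 237.57→238, 151 + 96.72 = 247.72→248, 146 + 101.37 = 247.37→247) → #eef8f7

#cbe9e8, #eef8f7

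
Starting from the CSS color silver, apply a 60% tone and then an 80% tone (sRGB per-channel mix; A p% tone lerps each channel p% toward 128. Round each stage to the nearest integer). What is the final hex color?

CSS silver is rgb(192, 192, 192).
A 60% tone moves each channel 60% toward 128:
  R: 192 + 0.6×(128−192) = 192 − 38.4 = 153.6 → 154
  G: 192 − 38.4 = 153.6 → 154
  B: 192 − 38.4 = 153.6 → 154
After the tone: rgb(154, 154, 154) = #9A9A9A.
Lerp each channel 80% toward 128:
  R: 154 + 0.8×(128−154) = 154 − 20.8 = 133.2 → 133
  G: 154 − 20.8 = 133.2 → 133
  B: 154 + 0.8×(128−154) = 154 − 20.8 = 133.2 → 133
rgb(133, 133, 133) = #858585.

#858585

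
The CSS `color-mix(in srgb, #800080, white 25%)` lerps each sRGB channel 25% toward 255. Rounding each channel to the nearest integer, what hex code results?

#A040A0

#800080 is rgb(128, 0, 128).
Lerp each channel 25% toward 255:
  R: 128 + 0.25×(255−128) = 128 + 31.75 = 159.75 → 160
  G: 0 + 0.25×(255−0) = 0 + 63.75 = 63.75 → 64
  B: 128 + 31.75 = 159.75 → 160
rgb(160, 64, 160) = #A040A0.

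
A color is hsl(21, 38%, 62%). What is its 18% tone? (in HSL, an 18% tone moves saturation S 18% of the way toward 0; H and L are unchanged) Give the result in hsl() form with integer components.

S moves 18% from 38 toward 0: 38 − 6.84 = 31.16 → 31.
H and L are unchanged.

hsl(21, 31%, 62%)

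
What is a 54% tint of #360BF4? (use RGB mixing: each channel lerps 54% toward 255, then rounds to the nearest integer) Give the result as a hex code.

#A38FFA

#360BF4 is rgb(54, 11, 244).
Per channel, c → c + 0.54(255 − c):
  R: 54 + 108.54 = 162.54 → 163
  G: 11 + 0.54×(255−11) = 11 + 131.76 = 142.76 → 143
  B: 244 + 0.54×(255−244) = 244 + 5.94 = 249.94 → 250
rgb(163, 143, 250) = #A38FFA.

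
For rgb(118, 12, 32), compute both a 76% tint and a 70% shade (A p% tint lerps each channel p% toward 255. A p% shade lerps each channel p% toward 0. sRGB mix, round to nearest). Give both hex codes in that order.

#DEC5C9, #23040A

76% tint:
  R: 118 + 0.76×(255−118) = 118 + 104.12 = 222.12 → 222
  G: 12 + 0.76×(255−12) = 12 + 184.68 = 196.68 → 197
  B: 32 + 0.76×(255−32) = 32 + 169.48 = 201.48 → 201
  → #DEC5C9
70% shade:
  R: 118 + 0.7×(0−118) = 118 − 82.6 = 35.4 → 35
  G: 12 + 0.7×(0−12) = 12 − 8.4 = 3.6 → 4
  B: 32 − 22.4 = 9.6 → 10
  → #23040A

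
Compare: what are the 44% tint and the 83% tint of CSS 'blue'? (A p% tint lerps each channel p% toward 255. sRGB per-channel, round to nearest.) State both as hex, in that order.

#7070FF, #D4D4FF

CSS blue is rgb(0, 0, 255).
44% tint:
  R: 0 + 112.2 = 112.2 → 112
  G: 0 + 112.2 = 112.2 → 112
  B: 255 + 0.44×(255−255) = 255 + 0 = 255 → 255
  → #7070FF
83% tint:
  R: 0 + 0.83×(255−0) = 0 + 211.65 = 211.65 → 212
  G: 0 + 211.65 = 211.65 → 212
  B: 255 + 0.83×(255−255) = 255 + 0 = 255 → 255
  → #D4D4FF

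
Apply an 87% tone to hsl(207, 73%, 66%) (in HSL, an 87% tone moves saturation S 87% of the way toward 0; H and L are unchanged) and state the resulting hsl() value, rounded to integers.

hsl(207, 9%, 66%)

S moves 87% from 73 toward 0: 73 − 63.51 = 9.49 → 9.
H and L are unchanged.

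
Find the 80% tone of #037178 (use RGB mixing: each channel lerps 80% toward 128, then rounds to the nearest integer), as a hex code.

#677d7e

#037178 is rgb(3, 113, 120).
An 80% tone moves each channel 80% toward 128:
  R: 3 + 0.8×(128−3) = 3 + 100 = 103 → 103
  G: 113 + 0.8×(128−113) = 113 + 12 = 125 → 125
  B: 120 + 0.8×(128−120) = 120 + 6.4 = 126.4 → 126
rgb(103, 125, 126) = #677d7e.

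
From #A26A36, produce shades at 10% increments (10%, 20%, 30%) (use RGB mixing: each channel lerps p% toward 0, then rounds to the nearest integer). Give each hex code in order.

#925F31, #82552B, #714A26

#A26A36 is rgb(162, 106, 54).
10%: (162 − 16.2 = 145.8→146, 106 − 10.6 = 95.4→95, 54 − 5.4 = 48.6→49) → #925F31
20%: (162 − 32.4 = 129.6→130, 106 − 21.2 = 84.8→85, 54 − 10.8 = 43.2→43) → #82552B
30%: (162 − 48.6 = 113.4→113, 106 − 31.8 = 74.2→74, 54 − 16.2 = 37.8→38) → #714A26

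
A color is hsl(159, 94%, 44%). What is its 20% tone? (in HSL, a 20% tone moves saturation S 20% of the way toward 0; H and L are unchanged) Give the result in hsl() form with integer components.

S moves 20% from 94 toward 0: 94 − 18.8 = 75.2 → 75.
H and L are unchanged.

hsl(159, 75%, 44%)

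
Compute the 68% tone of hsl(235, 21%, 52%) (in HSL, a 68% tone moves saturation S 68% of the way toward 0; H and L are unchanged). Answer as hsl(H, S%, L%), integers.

S moves 68% from 21 toward 0: 21 − 14.28 = 6.72 → 7.
H and L are unchanged.

hsl(235, 7%, 52%)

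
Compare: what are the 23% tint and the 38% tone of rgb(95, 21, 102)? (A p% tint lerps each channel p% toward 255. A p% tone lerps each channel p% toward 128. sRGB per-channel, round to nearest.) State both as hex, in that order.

#844b89, #6c3e70

23% tint:
  R: 95 + 0.23×(255−95) = 95 + 36.8 = 131.8 → 132
  G: 21 + 0.23×(255−21) = 21 + 53.82 = 74.82 → 75
  B: 102 + 35.19 = 137.19 → 137
  → #844b89
38% tone:
  R: 95 + 12.54 = 107.54 → 108
  G: 21 + 0.38×(128−21) = 21 + 40.66 = 61.66 → 62
  B: 102 + 0.38×(128−102) = 102 + 9.88 = 111.88 → 112
  → #6c3e70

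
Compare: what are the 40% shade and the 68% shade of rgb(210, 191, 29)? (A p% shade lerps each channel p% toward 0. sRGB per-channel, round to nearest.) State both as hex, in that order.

#7e7311, #433d09

40% shade:
  R: 210 − 84 = 126 → 126
  G: 191 + 0.4×(0−191) = 191 − 76.4 = 114.6 → 115
  B: 29 + 0.4×(0−29) = 29 − 11.6 = 17.4 → 17
  → #7e7311
68% shade:
  R: 210 + 0.68×(0−210) = 210 − 142.8 = 67.2 → 67
  G: 191 + 0.68×(0−191) = 191 − 129.88 = 61.12 → 61
  B: 29 − 19.72 = 9.28 → 9
  → #433d09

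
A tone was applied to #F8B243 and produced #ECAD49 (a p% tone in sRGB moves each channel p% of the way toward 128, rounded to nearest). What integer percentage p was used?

10%

#F8B243 is rgb(248, 178, 67); #ECAD49 is rgb(236, 173, 73).
On the R channel (widest range): 236 ≈ 248 + (p/100)(128 − 248), so p ≈ 100×(236 − 248)/(128 − 248) = -1200/-120 = 10.00.
p = 10 reproduces all three channels after rounding.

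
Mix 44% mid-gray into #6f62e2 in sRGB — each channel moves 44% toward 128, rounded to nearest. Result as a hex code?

#766fb7

#6f62e2 is rgb(111, 98, 226).
A 44% tone moves each channel 44% toward 128:
  R: 111 + 7.48 = 118.48 → 118
  G: 98 + 0.44×(128−98) = 98 + 13.2 = 111.2 → 111
  B: 226 + 0.44×(128−226) = 226 − 43.12 = 182.88 → 183
rgb(118, 111, 183) = #766fb7.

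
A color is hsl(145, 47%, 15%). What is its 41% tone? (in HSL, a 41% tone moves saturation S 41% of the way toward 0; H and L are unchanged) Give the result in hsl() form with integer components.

hsl(145, 28%, 15%)

S moves 41% from 47 toward 0: 47 − 19.27 = 27.73 → 28.
H and L are unchanged.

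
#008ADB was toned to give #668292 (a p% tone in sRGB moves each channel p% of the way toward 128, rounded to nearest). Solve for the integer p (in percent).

80%

#008ADB is rgb(0, 138, 219); #668292 is rgb(102, 130, 146).
On the R channel (widest range): 102 ≈ 0 + (p/100)(128 − 0), so p ≈ 100×(102 − 0)/(128 − 0) = 10200/128 = 79.69.
p = 80 reproduces all three channels after rounding.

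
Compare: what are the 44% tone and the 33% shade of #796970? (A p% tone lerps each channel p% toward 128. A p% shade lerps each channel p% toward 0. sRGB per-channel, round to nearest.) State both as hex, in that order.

#796970 is rgb(121, 105, 112).
44% tone:
  R: 121 + 3.08 = 124.08 → 124
  G: 105 + 10.12 = 115.12 → 115
  B: 112 + 0.44×(128−112) = 112 + 7.04 = 119.04 → 119
  → #7c7377
33% shade:
  R: 121 − 39.93 = 81.07 → 81
  G: 105 + 0.33×(0−105) = 105 − 34.65 = 70.35 → 70
  B: 112 − 36.96 = 75.04 → 75
  → #51464b

#7c7377, #51464b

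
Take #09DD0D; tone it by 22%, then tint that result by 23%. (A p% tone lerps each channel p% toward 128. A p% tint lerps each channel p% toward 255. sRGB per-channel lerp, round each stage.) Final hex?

#56D558

#09DD0D is rgb(9, 221, 13).
Per channel, c → c + 0.22(128 − c):
  R: 9 + 0.22×(128−9) = 9 + 26.18 = 35.18 → 35
  G: 221 + 0.22×(128−221) = 221 − 20.46 = 200.54 → 201
  B: 13 + 25.3 = 38.3 → 38
After the tone: rgb(35, 201, 38) = #23C926.
A 23% tint moves each channel 23% toward 255:
  R: 35 + 0.23×(255−35) = 35 + 50.6 = 85.6 → 86
  G: 201 + 12.42 = 213.42 → 213
  B: 38 + 0.23×(255−38) = 38 + 49.91 = 87.91 → 88
rgb(86, 213, 88) = #56D558.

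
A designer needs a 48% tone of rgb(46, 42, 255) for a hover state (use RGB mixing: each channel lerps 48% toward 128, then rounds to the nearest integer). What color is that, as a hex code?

Lerp each channel 48% toward 128:
  R: 46 + 0.48×(128−46) = 46 + 39.36 = 85.36 → 85
  G: 42 + 41.28 = 83.28 → 83
  B: 255 − 60.96 = 194.04 → 194
rgb(85, 83, 194) = #5553C2.

#5553C2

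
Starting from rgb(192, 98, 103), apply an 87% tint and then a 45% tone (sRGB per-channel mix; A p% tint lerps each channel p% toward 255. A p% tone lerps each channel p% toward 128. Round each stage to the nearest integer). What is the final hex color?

Per channel, c → c + 0.87(255 − c):
  R: 192 + 0.87×(255−192) = 192 + 54.81 = 246.81 → 247
  G: 98 + 0.87×(255−98) = 98 + 136.59 = 234.59 → 235
  B: 103 + 132.24 = 235.24 → 235
After the tint: rgb(247, 235, 235) = #F7EBEB.
Per channel, c → c + 0.45(128 − c):
  R: 247 − 53.55 = 193.45 → 193
  G: 235 + 0.45×(128−235) = 235 − 48.15 = 186.85 → 187
  B: 235 + 0.45×(128−235) = 235 − 48.15 = 186.85 → 187
rgb(193, 187, 187) = #C1BBBB.

#C1BBBB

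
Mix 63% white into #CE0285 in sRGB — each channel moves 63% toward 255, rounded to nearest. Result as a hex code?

#CE0285 is rgb(206, 2, 133).
Per channel, c → c + 0.63(255 − c):
  R: 206 + 0.63×(255−206) = 206 + 30.87 = 236.87 → 237
  G: 2 + 0.63×(255−2) = 2 + 159.39 = 161.39 → 161
  B: 133 + 76.86 = 209.86 → 210
rgb(237, 161, 210) = #EDA1D2.

#EDA1D2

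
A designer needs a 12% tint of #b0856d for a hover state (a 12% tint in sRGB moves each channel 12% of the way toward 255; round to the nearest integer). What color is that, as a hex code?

#b9947f

#b0856d is rgb(176, 133, 109).
Per channel, c → c + 0.12(255 − c):
  R: 176 + 0.12×(255−176) = 176 + 9.48 = 185.48 → 185
  G: 133 + 0.12×(255−133) = 133 + 14.64 = 147.64 → 148
  B: 109 + 17.52 = 126.52 → 127
rgb(185, 148, 127) = #b9947f.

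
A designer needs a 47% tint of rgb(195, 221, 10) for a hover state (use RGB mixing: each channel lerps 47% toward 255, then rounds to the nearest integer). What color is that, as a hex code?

#DFED7D

A 47% tint moves each channel 47% toward 255:
  R: 195 + 0.47×(255−195) = 195 + 28.2 = 223.2 → 223
  G: 221 + 15.98 = 236.98 → 237
  B: 10 + 0.47×(255−10) = 10 + 115.15 = 125.15 → 125
rgb(223, 237, 125) = #DFED7D.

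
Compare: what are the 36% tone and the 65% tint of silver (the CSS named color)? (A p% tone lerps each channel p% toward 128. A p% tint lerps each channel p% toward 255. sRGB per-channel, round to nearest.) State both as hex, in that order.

#A9A9A9, #E9E9E9

CSS silver is rgb(192, 192, 192).
36% tone:
  R: 192 − 23.04 = 168.96 → 169
  G: 192 + 0.36×(128−192) = 192 − 23.04 = 168.96 → 169
  B: 192 − 23.04 = 168.96 → 169
  → #A9A9A9
65% tint:
  R: 192 + 0.65×(255−192) = 192 + 40.95 = 232.95 → 233
  G: 192 + 0.65×(255−192) = 192 + 40.95 = 232.95 → 233
  B: 192 + 0.65×(255−192) = 192 + 40.95 = 232.95 → 233
  → #E9E9E9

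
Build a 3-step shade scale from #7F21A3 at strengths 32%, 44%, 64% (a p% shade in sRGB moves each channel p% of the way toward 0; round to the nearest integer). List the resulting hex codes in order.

#56166F, #47125B, #2E0C3B

#7F21A3 is rgb(127, 33, 163).
32%: (127 − 40.64 = 86.36→86, 33 − 10.56 = 22.44→22, 163 − 52.16 = 110.84→111) → #56166F
44%: (127 − 55.88 = 71.12→71, 33 − 14.52 = 18.48→18, 163 − 71.72 = 91.28→91) → #47125B
64%: (127 − 81.28 = 45.72→46, 33 − 21.12 = 11.88→12, 163 − 104.32 = 58.68→59) → #2E0C3B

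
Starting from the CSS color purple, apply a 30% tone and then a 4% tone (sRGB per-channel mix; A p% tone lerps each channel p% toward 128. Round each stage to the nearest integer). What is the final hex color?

#802A80

CSS purple is rgb(128, 0, 128).
A 30% tone moves each channel 30% toward 128:
  R: 128 + 0.3×(128−128) = 128 + 0 = 128 → 128
  G: 0 + 38.4 = 38.4 → 38
  B: 128 + 0.3×(128−128) = 128 + 0 = 128 → 128
After the tone: rgb(128, 38, 128) = #802680.
A 4% tone moves each channel 4% toward 128:
  R: 128 + 0 = 128 → 128
  G: 38 + 0.04×(128−38) = 38 + 3.6 = 41.6 → 42
  B: 128 + 0 = 128 → 128
rgb(128, 42, 128) = #802A80.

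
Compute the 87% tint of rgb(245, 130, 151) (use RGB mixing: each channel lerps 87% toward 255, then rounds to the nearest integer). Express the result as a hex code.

Per channel, c → c + 0.87(255 − c):
  R: 245 + 8.7 = 253.7 → 254
  G: 130 + 108.75 = 238.75 → 239
  B: 151 + 0.87×(255−151) = 151 + 90.48 = 241.48 → 241
rgb(254, 239, 241) = #feeff1.

#feeff1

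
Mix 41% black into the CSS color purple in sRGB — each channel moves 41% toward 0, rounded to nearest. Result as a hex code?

CSS purple is rgb(128, 0, 128).
A 41% shade moves each channel 41% toward 0:
  R: 128 − 52.48 = 75.52 → 76
  G: 0 + 0 = 0 → 0
  B: 128 + 0.41×(0−128) = 128 − 52.48 = 75.52 → 76
rgb(76, 0, 76) = #4C004C.

#4C004C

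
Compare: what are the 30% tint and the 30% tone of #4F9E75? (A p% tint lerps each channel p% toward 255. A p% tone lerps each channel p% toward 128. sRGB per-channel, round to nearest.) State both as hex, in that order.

#84BB9E, #5E9578

#4F9E75 is rgb(79, 158, 117).
30% tint:
  R: 79 + 0.3×(255−79) = 79 + 52.8 = 131.8 → 132
  G: 158 + 0.3×(255−158) = 158 + 29.1 = 187.1 → 187
  B: 117 + 41.4 = 158.4 → 158
  → #84BB9E
30% tone:
  R: 79 + 0.3×(128−79) = 79 + 14.7 = 93.7 → 94
  G: 158 − 9 = 149 → 149
  B: 117 + 3.3 = 120.3 → 120
  → #5E9578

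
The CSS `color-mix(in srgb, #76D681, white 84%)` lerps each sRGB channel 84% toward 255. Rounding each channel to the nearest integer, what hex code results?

#76D681 is rgb(118, 214, 129).
Lerp each channel 84% toward 255:
  R: 118 + 115.08 = 233.08 → 233
  G: 214 + 34.44 = 248.44 → 248
  B: 129 + 105.84 = 234.84 → 235
rgb(233, 248, 235) = #E9F8EB.

#E9F8EB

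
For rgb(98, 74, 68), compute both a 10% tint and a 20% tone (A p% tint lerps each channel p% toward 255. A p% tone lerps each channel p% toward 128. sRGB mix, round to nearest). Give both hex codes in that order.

10% tint:
  R: 98 + 0.1×(255−98) = 98 + 15.7 = 113.7 → 114
  G: 74 + 0.1×(255−74) = 74 + 18.1 = 92.1 → 92
  B: 68 + 0.1×(255−68) = 68 + 18.7 = 86.7 → 87
  → #725C57
20% tone:
  R: 98 + 0.2×(128−98) = 98 + 6 = 104 → 104
  G: 74 + 10.8 = 84.8 → 85
  B: 68 + 12 = 80 → 80
  → #685550

#725C57, #685550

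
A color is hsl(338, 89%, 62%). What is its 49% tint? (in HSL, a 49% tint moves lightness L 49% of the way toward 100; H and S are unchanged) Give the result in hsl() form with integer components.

hsl(338, 89%, 81%)

L moves 49% from 62 toward 100: 62 + 18.62 = 80.62 → 81.
H and S are unchanged.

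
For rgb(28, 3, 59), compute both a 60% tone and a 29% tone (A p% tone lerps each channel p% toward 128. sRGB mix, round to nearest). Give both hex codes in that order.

60% tone:
  R: 28 + 60 = 88 → 88
  G: 3 + 0.6×(128−3) = 3 + 75 = 78 → 78
  B: 59 + 0.6×(128−59) = 59 + 41.4 = 100.4 → 100
  → #584E64
29% tone:
  R: 28 + 0.29×(128−28) = 28 + 29 = 57 → 57
  G: 3 + 36.25 = 39.25 → 39
  B: 59 + 0.29×(128−59) = 59 + 20.01 = 79.01 → 79
  → #39274F

#584E64, #39274F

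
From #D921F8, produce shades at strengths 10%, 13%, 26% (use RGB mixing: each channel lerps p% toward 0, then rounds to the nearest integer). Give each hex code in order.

#C31EDF, #BD1DD8, #A118B8

#D921F8 is rgb(217, 33, 248).
10%: (217 − 21.7 = 195.3→195, 33 − 3.3 = 29.7→30, 248 − 24.8 = 223.2→223) → #C31EDF
13%: (217 − 28.21 = 188.79→189, 33 − 4.29 = 28.71→29, 248 − 32.24 = 215.76→216) → #BD1DD8
26%: (217 − 56.42 = 160.58→161, 33 − 8.58 = 24.42→24, 248 − 64.48 = 183.52→184) → #A118B8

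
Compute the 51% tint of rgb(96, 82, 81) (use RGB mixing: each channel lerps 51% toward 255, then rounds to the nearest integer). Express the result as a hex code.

#B1AAAA

Lerp each channel 51% toward 255:
  R: 96 + 0.51×(255−96) = 96 + 81.09 = 177.09 → 177
  G: 82 + 88.23 = 170.23 → 170
  B: 81 + 88.74 = 169.74 → 170
rgb(177, 170, 170) = #B1AAAA.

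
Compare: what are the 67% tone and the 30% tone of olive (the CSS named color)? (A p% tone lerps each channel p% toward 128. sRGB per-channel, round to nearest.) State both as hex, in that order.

#808056, #808026

CSS olive is rgb(128, 128, 0).
67% tone:
  R: 128 + 0 = 128 → 128
  G: 128 + 0 = 128 → 128
  B: 0 + 0.67×(128−0) = 0 + 85.76 = 85.76 → 86
  → #808056
30% tone:
  R: 128 + 0 = 128 → 128
  G: 128 + 0.3×(128−128) = 128 + 0 = 128 → 128
  B: 0 + 38.4 = 38.4 → 38
  → #808026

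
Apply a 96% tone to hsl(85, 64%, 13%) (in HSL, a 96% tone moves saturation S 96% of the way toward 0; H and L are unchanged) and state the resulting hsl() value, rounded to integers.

S moves 96% from 64 toward 0: 64 − 61.44 = 2.56 → 3.
H and L are unchanged.

hsl(85, 3%, 13%)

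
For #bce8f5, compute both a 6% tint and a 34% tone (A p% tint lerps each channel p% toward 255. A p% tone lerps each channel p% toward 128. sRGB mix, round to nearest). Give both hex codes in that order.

#bce8f5 is rgb(188, 232, 245).
6% tint:
  R: 188 + 4.02 = 192.02 → 192
  G: 232 + 0.06×(255−232) = 232 + 1.38 = 233.38 → 233
  B: 245 + 0.6 = 245.6 → 246
  → #c0e9f6
34% tone:
  R: 188 + 0.34×(128−188) = 188 − 20.4 = 167.6 → 168
  G: 232 − 35.36 = 196.64 → 197
  B: 245 + 0.34×(128−245) = 245 − 39.78 = 205.22 → 205
  → #a8c5cd

#c0e9f6, #a8c5cd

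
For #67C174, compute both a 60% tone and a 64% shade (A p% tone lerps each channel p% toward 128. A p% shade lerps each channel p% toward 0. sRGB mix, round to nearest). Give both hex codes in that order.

#67C174 is rgb(103, 193, 116).
60% tone:
  R: 103 + 15 = 118 → 118
  G: 193 + 0.6×(128−193) = 193 − 39 = 154 → 154
  B: 116 + 7.2 = 123.2 → 123
  → #769A7B
64% shade:
  R: 103 + 0.64×(0−103) = 103 − 65.92 = 37.08 → 37
  G: 193 − 123.52 = 69.48 → 69
  B: 116 − 74.24 = 41.76 → 42
  → #25452A

#769A7B, #25452A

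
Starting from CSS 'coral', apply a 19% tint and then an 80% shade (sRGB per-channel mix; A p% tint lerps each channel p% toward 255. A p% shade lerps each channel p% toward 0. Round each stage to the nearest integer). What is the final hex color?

#331E17

CSS coral is rgb(255, 127, 80).
Per channel, c → c + 0.19(255 − c):
  R: 255 + 0.19×(255−255) = 255 + 0 = 255 → 255
  G: 127 + 0.19×(255−127) = 127 + 24.32 = 151.32 → 151
  B: 80 + 33.25 = 113.25 → 113
After the tint: rgb(255, 151, 113) = #FF9771.
An 80% shade moves each channel 80% toward 0:
  R: 255 − 204 = 51 → 51
  G: 151 + 0.8×(0−151) = 151 − 120.8 = 30.2 → 30
  B: 113 + 0.8×(0−113) = 113 − 90.4 = 22.6 → 23
rgb(51, 30, 23) = #331E17.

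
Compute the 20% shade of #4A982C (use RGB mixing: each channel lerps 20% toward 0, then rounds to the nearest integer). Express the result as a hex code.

#4A982C is rgb(74, 152, 44).
Per channel, c → c + 0.2(0 − c):
  R: 74 + 0.2×(0−74) = 74 − 14.8 = 59.2 → 59
  G: 152 − 30.4 = 121.6 → 122
  B: 44 − 8.8 = 35.2 → 35
rgb(59, 122, 35) = #3B7A23.

#3B7A23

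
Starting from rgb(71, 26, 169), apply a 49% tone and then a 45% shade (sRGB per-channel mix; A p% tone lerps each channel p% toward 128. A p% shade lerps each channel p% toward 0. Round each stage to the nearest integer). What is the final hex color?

#362A52

Lerp each channel 49% toward 128:
  R: 71 + 0.49×(128−71) = 71 + 27.93 = 98.93 → 99
  G: 26 + 49.98 = 75.98 → 76
  B: 169 + 0.49×(128−169) = 169 − 20.09 = 148.91 → 149
After the tone: rgb(99, 76, 149) = #634C95.
Lerp each channel 45% toward 0:
  R: 99 − 44.55 = 54.45 → 54
  G: 76 − 34.2 = 41.8 → 42
  B: 149 + 0.45×(0−149) = 149 − 67.05 = 81.95 → 82
rgb(54, 42, 82) = #362A52.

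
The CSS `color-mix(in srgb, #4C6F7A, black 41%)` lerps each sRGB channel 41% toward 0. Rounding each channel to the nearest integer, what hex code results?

#4C6F7A is rgb(76, 111, 122).
Lerp each channel 41% toward 0:
  R: 76 + 0.41×(0−76) = 76 − 31.16 = 44.84 → 45
  G: 111 − 45.51 = 65.49 → 65
  B: 122 − 50.02 = 71.98 → 72
rgb(45, 65, 72) = #2D4148.

#2D4148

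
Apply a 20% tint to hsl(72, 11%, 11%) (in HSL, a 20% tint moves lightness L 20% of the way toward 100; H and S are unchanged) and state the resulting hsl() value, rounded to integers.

L moves 20% from 11 toward 100: 11 + 17.8 = 28.8 → 29.
H and S are unchanged.

hsl(72, 11%, 29%)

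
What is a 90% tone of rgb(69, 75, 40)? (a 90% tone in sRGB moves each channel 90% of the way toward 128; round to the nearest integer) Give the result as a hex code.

#7a7b77

Lerp each channel 90% toward 128:
  R: 69 + 53.1 = 122.1 → 122
  G: 75 + 47.7 = 122.7 → 123
  B: 40 + 0.9×(128−40) = 40 + 79.2 = 119.2 → 119
rgb(122, 123, 119) = #7a7b77.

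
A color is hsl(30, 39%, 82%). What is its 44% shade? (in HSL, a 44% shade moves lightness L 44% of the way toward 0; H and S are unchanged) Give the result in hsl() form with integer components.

hsl(30, 39%, 46%)

L moves 44% from 82 toward 0: 82 − 36.08 = 45.92 → 46.
H and S are unchanged.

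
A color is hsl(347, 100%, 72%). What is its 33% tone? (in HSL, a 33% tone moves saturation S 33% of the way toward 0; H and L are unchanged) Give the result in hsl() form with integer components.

hsl(347, 67%, 72%)

S moves 33% from 100 toward 0: 100 − 33 = 67 → 67.
H and L are unchanged.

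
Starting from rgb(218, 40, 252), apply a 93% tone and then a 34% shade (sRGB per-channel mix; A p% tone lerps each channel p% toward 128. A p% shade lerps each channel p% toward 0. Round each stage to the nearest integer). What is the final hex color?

A 93% tone moves each channel 93% toward 128:
  R: 218 − 83.7 = 134.3 → 134
  G: 40 + 81.84 = 121.84 → 122
  B: 252 + 0.93×(128−252) = 252 − 115.32 = 136.68 → 137
After the tone: rgb(134, 122, 137) = #867A89.
Lerp each channel 34% toward 0:
  R: 134 − 45.56 = 88.44 → 88
  G: 122 − 41.48 = 80.52 → 81
  B: 137 + 0.34×(0−137) = 137 − 46.58 = 90.42 → 90
rgb(88, 81, 90) = #58515A.

#58515A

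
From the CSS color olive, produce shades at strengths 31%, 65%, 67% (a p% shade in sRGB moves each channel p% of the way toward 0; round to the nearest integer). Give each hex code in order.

#585800, #2D2D00, #2A2A00

CSS olive is rgb(128, 128, 0).
31%: (128 − 39.68 = 88.32→88, 128 − 39.68 = 88.32→88, 0→0) → #585800
65%: (128 − 83.2 = 44.8→45, 128 − 83.2 = 44.8→45, 0→0) → #2D2D00
67%: (128 − 85.76 = 42.24→42, 128 − 85.76 = 42.24→42, 0→0) → #2A2A00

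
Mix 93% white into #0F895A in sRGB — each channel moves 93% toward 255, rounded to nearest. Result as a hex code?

#0F895A is rgb(15, 137, 90).
Per channel, c → c + 0.93(255 − c):
  R: 15 + 0.93×(255−15) = 15 + 223.2 = 238.2 → 238
  G: 137 + 0.93×(255−137) = 137 + 109.74 = 246.74 → 247
  B: 90 + 153.45 = 243.45 → 243
rgb(238, 247, 243) = #EEF7F3.

#EEF7F3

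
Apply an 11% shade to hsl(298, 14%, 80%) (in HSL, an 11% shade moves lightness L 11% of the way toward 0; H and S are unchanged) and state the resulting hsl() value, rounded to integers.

hsl(298, 14%, 71%)

L moves 11% from 80 toward 0: 80 − 8.8 = 71.2 → 71.
H and S are unchanged.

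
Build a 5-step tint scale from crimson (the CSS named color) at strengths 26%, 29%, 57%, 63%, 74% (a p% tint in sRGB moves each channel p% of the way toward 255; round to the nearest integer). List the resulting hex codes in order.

CSS crimson is rgb(220, 20, 60).
26%: (220 + 9.1 = 229.1→229, 20 + 61.1 = 81.1→81, 60 + 50.7 = 110.7→111) → #E5516F
29%: (220 + 10.15 = 230.15→230, 20 + 68.15 = 88.15→88, 60 + 56.55 = 116.55→117) → #E65875
57%: (220 + 19.95 = 239.95→240, 20 + 133.95 = 153.95→154, 60 + 111.15 = 171.15→171) → #F09AAB
63%: (220 + 22.05 = 242.05→242, 20 + 148.05 = 168.05→168, 60 + 122.85 = 182.85→183) → #F2A8B7
74%: (220 + 25.9 = 245.9→246, 20 + 173.9 = 193.9→194, 60 + 144.3 = 204.3→204) → #F6C2CC

#E5516F, #E65875, #F09AAB, #F2A8B7, #F6C2CC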